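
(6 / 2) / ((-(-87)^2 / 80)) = -80 / 2523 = -0.03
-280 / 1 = -280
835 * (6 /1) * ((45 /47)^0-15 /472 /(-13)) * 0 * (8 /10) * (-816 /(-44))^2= 0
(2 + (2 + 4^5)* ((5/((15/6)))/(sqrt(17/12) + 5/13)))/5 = -1595414/12865 + 693576* sqrt(51)/12865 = 261.00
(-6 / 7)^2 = 36 / 49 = 0.73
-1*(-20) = 20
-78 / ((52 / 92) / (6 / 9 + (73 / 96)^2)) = -263879 / 1536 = -171.80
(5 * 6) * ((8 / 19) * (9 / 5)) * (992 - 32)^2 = 398131200 / 19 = 20954273.68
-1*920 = -920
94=94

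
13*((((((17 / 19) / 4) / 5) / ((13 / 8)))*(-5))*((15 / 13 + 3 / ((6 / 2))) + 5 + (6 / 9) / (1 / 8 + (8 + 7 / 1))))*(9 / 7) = -3464634 / 209209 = -16.56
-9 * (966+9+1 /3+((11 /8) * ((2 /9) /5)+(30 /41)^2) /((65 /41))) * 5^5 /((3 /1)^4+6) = -58505986375 /185484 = -315423.36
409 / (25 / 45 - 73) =-5.65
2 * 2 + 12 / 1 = 16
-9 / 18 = -1 / 2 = -0.50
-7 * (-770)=5390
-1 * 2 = -2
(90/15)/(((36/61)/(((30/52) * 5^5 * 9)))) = 164963.94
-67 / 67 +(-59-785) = -845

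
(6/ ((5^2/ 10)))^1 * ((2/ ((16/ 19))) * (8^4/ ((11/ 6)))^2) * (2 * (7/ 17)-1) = -51640270848/ 10285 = -5020930.56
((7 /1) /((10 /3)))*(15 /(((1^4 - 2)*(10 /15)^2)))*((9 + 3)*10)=-8505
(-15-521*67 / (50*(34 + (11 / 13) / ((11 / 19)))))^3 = -41735.87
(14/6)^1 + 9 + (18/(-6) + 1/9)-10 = -14/9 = -1.56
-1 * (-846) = 846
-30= -30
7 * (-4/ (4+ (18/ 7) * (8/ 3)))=-49/ 19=-2.58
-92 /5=-18.40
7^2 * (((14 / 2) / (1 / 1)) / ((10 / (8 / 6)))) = 686 / 15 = 45.73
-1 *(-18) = 18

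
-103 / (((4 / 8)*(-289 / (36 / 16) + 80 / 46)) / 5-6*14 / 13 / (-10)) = 1385865 / 161788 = 8.57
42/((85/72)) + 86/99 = 306686/8415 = 36.45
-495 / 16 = -30.94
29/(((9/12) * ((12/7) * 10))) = 2.26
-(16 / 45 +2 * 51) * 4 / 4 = -4606 / 45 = -102.36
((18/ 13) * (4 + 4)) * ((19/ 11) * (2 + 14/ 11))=98496/ 1573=62.62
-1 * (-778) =778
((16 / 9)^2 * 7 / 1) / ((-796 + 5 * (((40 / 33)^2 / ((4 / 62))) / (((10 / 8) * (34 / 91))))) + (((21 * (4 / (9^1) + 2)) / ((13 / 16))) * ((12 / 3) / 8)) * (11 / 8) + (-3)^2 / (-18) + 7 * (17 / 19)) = -1820955136 / 41400822501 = -0.04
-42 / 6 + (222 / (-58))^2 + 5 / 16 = 107149 / 13456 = 7.96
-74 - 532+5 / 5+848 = 243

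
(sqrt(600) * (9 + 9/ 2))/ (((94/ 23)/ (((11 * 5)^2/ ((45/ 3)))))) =626175 * sqrt(6)/ 94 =16317.12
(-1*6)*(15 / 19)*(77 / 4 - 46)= 4815 / 38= 126.71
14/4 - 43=-79/2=-39.50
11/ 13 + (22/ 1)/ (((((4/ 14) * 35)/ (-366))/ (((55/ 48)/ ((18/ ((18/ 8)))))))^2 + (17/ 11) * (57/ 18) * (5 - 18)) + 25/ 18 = 75929170687/ 40194405810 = 1.89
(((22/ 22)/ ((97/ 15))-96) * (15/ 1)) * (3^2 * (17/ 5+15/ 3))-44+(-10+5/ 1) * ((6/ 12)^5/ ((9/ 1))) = -3037555493/ 27936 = -108732.66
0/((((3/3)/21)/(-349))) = 0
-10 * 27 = -270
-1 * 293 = -293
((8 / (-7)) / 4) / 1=-2 / 7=-0.29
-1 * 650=-650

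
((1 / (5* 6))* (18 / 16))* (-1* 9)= -27 / 80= -0.34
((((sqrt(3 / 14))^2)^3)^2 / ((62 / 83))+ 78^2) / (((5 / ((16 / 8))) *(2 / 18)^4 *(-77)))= -3726912114360639 / 17973002432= -207361.69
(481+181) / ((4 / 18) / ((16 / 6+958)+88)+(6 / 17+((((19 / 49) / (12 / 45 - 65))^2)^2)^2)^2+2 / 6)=1445.06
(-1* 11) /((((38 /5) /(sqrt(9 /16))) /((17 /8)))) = -2805 /1216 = -2.31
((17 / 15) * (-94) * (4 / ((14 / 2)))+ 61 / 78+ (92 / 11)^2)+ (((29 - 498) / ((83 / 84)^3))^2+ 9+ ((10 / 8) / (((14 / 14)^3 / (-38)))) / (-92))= 236367.87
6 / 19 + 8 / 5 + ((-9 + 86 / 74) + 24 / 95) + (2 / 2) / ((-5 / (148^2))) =-3083688 / 703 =-4386.47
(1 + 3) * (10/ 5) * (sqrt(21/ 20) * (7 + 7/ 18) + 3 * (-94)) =-2256 + 266 * sqrt(105)/ 45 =-2195.43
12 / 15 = 4 / 5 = 0.80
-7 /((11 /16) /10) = -1120 /11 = -101.82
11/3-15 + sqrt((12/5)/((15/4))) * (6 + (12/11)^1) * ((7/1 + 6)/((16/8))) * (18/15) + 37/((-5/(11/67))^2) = 122042047/3703425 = 32.95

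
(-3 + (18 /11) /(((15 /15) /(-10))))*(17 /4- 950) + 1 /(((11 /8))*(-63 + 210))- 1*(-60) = 118837625 /6468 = 18373.16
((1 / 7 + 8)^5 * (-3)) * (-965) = 1741898505015 / 16807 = 103641250.97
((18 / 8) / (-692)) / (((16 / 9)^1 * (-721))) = 81 / 31931648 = 0.00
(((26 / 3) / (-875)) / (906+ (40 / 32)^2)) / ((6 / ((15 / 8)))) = -2 / 586425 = -0.00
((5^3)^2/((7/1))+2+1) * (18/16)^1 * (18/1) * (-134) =-42455421/7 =-6065060.14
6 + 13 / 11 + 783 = 790.18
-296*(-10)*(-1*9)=-26640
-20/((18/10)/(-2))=200/9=22.22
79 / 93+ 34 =3241 / 93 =34.85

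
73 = 73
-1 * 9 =-9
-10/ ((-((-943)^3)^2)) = 10/ 703185904159105249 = 0.00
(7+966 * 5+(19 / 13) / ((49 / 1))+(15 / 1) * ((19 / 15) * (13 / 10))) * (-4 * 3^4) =-1575200.46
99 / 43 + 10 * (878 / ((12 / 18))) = 566409 / 43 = 13172.30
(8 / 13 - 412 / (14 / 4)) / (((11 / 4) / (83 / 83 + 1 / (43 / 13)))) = -340992 / 6149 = -55.45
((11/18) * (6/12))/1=11/36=0.31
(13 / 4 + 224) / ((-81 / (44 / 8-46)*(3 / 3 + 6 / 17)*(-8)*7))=-15453 / 10304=-1.50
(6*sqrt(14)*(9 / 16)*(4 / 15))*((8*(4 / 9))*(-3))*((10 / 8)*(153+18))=-2052*sqrt(14)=-7677.88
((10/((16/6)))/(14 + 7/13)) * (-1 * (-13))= 3.35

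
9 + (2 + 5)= 16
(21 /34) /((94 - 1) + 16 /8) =21 /3230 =0.01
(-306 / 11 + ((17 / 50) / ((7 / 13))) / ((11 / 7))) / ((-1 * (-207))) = -15079 / 113850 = -0.13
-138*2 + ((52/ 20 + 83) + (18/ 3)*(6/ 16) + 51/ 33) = -41053/ 220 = -186.60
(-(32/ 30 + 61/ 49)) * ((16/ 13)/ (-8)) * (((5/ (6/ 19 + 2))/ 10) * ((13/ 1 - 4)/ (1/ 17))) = 1646331/ 140140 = 11.75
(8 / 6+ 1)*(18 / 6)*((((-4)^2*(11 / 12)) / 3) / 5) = 308 / 45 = 6.84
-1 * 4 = -4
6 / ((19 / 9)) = 2.84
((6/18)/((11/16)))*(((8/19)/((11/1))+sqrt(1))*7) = 24304/6897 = 3.52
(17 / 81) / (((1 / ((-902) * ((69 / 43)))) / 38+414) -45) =13401916 / 23562932211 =0.00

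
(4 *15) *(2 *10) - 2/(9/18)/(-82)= 1200.05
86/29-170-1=-4873/29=-168.03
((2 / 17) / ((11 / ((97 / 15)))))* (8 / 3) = 1552 / 8415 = 0.18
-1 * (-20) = 20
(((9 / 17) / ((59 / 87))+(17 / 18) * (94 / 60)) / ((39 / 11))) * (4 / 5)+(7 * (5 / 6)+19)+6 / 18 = 1355932849 / 52807950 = 25.68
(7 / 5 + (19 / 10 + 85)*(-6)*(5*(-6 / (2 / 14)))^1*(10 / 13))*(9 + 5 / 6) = 323012669 / 390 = 828237.61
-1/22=-0.05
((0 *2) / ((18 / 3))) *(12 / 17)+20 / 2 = 10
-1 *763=-763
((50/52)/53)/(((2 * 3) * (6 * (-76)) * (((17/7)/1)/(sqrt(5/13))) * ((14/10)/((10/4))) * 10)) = -125 * sqrt(65)/3332863872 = -0.00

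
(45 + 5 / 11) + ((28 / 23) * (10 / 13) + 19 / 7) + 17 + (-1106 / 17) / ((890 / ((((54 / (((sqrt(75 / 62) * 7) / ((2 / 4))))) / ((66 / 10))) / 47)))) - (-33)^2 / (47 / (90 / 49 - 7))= 1406894331 / 7574567 - 237 * sqrt(186) / 3911105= 185.74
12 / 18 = 2 / 3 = 0.67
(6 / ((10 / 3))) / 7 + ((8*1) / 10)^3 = 673 / 875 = 0.77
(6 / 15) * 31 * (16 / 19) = 992 / 95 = 10.44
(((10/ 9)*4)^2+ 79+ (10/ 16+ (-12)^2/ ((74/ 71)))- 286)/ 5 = -1161871/ 119880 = -9.69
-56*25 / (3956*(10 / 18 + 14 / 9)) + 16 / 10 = 134578 / 93955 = 1.43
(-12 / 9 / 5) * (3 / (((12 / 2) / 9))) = -6 / 5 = -1.20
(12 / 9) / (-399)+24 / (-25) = -0.96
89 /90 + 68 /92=3577 /2070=1.73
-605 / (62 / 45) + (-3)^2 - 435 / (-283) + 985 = 9763019 / 17546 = 556.42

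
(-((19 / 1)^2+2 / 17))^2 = 37687321 / 289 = 130405.96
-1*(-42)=42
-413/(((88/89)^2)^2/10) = -129562727665/29984768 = -4320.95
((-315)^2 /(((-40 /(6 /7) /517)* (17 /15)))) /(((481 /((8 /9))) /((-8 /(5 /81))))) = 1899540720 /8177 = 232302.89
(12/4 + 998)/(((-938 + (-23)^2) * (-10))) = 1001/4090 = 0.24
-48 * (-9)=432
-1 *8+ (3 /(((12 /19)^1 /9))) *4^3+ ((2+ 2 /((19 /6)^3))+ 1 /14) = 262163887 /96026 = 2730.13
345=345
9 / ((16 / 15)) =135 / 16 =8.44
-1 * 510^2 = -260100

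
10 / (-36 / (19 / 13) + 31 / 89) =-16910 / 41063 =-0.41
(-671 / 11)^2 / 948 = 3721 / 948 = 3.93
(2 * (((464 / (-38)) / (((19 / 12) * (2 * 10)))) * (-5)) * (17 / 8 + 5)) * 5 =2610 / 19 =137.37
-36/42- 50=-356/7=-50.86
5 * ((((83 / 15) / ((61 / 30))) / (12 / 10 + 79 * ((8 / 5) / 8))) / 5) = 166 / 1037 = 0.16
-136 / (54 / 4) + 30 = 538 / 27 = 19.93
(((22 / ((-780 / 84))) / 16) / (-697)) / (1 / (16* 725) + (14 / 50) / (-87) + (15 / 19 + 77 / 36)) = 0.00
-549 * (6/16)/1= -1647/8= -205.88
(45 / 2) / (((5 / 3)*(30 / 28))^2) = 882 / 125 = 7.06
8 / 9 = 0.89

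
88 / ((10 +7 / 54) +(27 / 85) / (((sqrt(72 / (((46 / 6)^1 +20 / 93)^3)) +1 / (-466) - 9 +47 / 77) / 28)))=107205570290926189716480 * sqrt(136338) / 762027708896329839933508453 +7395644152325126141881248240 / 762027708896329839933508453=9.76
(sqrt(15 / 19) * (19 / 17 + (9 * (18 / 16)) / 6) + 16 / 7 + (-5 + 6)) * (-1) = -23 / 7 -763 * sqrt(285) / 5168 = -5.78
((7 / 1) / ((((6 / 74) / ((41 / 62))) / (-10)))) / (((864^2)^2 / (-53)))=2814035 / 51824833855488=0.00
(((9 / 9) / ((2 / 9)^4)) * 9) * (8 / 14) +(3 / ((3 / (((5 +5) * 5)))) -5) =60309 / 28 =2153.89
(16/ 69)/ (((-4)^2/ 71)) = 71/ 69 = 1.03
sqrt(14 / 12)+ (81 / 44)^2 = sqrt(42) / 6+ 6561 / 1936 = 4.47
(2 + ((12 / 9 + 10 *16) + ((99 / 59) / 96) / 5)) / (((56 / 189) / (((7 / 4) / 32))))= 291419037 / 9666560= 30.15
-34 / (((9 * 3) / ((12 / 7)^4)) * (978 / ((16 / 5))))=-69632 / 1956815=-0.04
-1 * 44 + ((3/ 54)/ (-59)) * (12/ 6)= -23365/ 531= -44.00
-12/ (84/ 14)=-2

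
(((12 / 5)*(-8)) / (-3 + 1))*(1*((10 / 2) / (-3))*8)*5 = -640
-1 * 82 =-82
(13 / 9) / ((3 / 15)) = 65 / 9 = 7.22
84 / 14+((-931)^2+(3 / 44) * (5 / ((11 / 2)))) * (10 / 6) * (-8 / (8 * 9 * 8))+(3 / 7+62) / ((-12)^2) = -1834778035 / 91476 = -20057.48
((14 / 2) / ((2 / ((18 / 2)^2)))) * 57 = 32319 / 2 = 16159.50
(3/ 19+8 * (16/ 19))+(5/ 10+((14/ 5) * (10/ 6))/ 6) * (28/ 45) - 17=-71642/ 7695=-9.31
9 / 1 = 9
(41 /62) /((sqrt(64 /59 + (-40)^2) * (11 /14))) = 7 * sqrt(2419) /16368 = 0.02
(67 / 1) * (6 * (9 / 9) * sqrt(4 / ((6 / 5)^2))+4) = 938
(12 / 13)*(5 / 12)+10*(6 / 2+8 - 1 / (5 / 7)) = 1253 / 13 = 96.38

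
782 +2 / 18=7039 / 9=782.11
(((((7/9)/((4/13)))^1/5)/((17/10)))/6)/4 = 0.01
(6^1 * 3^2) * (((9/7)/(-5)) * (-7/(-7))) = -486/35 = -13.89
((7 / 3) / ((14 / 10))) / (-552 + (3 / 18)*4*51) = -5 / 1554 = -0.00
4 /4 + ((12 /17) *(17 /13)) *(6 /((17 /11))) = 1013 /221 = 4.58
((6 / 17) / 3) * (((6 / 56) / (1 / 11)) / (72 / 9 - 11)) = -0.05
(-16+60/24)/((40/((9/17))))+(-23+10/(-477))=-23.20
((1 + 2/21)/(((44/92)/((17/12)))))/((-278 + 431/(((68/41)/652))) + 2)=152881/7971387732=0.00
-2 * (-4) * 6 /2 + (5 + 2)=31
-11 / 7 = -1.57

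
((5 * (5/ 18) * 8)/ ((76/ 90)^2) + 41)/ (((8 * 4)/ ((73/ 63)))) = 106507/ 51984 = 2.05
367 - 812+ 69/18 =-2647/6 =-441.17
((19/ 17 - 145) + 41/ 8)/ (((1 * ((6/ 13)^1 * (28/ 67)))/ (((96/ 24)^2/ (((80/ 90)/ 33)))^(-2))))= -16436641/ 8061596928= -0.00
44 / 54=22 / 27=0.81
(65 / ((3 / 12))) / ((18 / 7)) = 910 / 9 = 101.11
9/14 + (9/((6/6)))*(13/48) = 345/112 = 3.08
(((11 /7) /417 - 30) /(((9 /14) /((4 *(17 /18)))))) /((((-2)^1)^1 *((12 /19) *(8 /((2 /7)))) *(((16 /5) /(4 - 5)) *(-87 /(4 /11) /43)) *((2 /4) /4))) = 6080534755 /2715265476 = 2.24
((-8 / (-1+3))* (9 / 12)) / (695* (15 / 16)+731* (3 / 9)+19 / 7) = -1008 / 301709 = -0.00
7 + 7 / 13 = 98 / 13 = 7.54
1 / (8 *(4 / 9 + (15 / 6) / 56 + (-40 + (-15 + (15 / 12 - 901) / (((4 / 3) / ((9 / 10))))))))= -1260 / 6671369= -0.00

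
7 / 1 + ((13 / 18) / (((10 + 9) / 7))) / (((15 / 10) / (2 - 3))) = 3500 / 513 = 6.82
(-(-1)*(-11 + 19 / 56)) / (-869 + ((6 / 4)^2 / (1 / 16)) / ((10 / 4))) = 2985 / 239288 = 0.01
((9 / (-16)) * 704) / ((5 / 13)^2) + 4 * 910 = 24076 / 25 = 963.04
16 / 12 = 1.33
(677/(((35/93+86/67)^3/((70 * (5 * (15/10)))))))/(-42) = -1850.26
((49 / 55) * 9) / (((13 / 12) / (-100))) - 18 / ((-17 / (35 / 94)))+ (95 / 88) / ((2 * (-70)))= -18932927113 / 25593568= -739.75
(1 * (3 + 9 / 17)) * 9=31.76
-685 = -685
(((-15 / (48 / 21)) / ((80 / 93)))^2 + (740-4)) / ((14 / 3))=156146115 / 917504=170.19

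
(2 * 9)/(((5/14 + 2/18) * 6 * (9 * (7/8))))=48/59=0.81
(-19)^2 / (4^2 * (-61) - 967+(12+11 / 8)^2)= -23104 / 112903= -0.20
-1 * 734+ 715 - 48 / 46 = -461 / 23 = -20.04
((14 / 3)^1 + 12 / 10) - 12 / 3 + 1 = 43 / 15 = 2.87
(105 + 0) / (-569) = -0.18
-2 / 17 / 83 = -2 / 1411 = -0.00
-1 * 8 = -8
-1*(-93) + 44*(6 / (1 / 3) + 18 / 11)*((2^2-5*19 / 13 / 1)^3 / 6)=-11244687 / 2197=-5118.20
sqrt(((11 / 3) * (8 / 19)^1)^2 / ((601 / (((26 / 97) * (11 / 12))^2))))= 6292 * sqrt(601) / 9968787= 0.02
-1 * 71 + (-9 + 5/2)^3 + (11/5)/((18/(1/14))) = -870953/2520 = -345.62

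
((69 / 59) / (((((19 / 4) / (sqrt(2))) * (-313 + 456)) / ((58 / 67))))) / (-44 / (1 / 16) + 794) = 2668 * sqrt(2) / 161104515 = 0.00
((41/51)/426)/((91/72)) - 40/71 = -61716/109837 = -0.56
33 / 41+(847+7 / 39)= 1355927 / 1599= 847.98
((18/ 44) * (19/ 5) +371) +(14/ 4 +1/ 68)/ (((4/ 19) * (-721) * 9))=36165646669/ 97075440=372.55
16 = 16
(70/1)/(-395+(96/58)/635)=-1289050/7273877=-0.18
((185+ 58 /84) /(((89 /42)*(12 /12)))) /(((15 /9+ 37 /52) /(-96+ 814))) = 26455.99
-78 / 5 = -15.60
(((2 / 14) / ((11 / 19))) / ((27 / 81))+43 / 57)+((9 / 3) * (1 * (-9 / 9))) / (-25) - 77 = -8271658 / 109725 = -75.39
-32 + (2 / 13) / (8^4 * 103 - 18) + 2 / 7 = -608758403 / 19195085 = -31.71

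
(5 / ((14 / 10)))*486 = 12150 / 7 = 1735.71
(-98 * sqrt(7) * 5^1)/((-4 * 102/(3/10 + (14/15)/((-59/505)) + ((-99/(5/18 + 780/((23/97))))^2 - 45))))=-1695353987749172639 * sqrt(7)/26792574784777080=-167.42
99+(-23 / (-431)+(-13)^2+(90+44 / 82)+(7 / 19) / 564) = 67903590085 / 189362436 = 358.59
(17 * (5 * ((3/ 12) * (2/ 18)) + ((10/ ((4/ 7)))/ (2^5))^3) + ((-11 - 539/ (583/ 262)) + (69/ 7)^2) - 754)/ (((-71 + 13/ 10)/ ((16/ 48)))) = 27722688213845/ 6405874384896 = 4.33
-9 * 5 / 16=-2.81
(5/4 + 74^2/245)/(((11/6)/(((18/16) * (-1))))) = -624483/43120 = -14.48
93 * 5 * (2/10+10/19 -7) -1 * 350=-62078/19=-3267.26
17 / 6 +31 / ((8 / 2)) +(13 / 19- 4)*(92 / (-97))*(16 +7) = 1833757 / 22116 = 82.92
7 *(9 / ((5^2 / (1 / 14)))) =9 / 50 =0.18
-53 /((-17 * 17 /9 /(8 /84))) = 318 /2023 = 0.16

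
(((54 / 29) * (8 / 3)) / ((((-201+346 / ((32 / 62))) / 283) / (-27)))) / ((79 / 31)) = -272875392 / 8602705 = -31.72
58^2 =3364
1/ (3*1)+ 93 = 280/ 3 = 93.33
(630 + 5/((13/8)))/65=1646/169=9.74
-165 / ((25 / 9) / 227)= -67419 / 5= -13483.80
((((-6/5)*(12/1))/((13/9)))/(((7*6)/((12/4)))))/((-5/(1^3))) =324/2275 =0.14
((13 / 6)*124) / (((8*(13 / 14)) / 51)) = 3689 / 2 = 1844.50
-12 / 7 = -1.71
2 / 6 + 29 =29.33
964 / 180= 241 / 45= 5.36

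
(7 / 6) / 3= 7 / 18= 0.39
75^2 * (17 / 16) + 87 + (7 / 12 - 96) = 5968.15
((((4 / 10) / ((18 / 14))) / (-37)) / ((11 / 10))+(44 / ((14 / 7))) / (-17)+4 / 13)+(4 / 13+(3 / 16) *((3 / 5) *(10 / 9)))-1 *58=-379254253 / 6476184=-58.56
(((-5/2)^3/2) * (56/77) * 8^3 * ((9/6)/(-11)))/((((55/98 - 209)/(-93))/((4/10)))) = 58329600/823889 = 70.80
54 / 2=27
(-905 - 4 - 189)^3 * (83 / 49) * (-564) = 61967534423904 / 49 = 1264643559671.51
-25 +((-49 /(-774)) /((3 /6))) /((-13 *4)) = -503149 /20124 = -25.00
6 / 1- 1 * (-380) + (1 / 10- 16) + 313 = 6831 / 10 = 683.10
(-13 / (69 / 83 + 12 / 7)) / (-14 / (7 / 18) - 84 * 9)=7553 / 1171368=0.01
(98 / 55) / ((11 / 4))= 392 / 605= 0.65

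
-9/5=-1.80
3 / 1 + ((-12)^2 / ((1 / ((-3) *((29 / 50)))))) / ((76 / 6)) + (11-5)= -5121 / 475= -10.78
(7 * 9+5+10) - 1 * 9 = 69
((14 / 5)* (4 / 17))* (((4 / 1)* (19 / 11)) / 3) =4256 / 2805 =1.52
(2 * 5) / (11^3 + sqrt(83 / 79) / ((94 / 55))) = 76784840 / 10220060129 - 4700 * sqrt(6557) / 112420661419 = 0.01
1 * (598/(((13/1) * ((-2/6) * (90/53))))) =-1219/15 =-81.27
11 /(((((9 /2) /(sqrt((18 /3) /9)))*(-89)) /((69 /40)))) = -0.04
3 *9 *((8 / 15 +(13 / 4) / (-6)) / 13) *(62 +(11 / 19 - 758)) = 118917 / 9880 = 12.04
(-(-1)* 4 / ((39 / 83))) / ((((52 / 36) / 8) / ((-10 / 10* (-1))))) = 7968 / 169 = 47.15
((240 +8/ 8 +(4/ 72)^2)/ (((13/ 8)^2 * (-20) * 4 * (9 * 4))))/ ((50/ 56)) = -109319/ 3080025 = -0.04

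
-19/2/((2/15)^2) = -4275/8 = -534.38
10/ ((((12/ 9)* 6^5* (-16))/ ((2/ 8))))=-5/ 331776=-0.00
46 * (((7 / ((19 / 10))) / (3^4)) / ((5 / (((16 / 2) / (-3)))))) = -5152 / 4617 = -1.12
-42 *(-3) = 126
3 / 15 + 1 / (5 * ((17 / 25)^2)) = 914 / 1445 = 0.63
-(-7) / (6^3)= 0.03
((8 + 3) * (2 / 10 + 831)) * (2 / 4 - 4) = -32001.20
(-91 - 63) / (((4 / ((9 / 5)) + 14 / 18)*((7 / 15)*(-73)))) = 110 / 73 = 1.51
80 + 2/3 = 242/3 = 80.67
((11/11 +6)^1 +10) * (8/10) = 68/5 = 13.60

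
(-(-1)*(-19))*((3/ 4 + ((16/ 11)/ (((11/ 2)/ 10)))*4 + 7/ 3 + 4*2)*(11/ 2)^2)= -597607/ 48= -12450.15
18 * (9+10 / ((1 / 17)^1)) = 3222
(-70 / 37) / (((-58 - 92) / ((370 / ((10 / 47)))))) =329 / 15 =21.93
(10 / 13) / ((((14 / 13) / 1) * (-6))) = -5 / 42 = -0.12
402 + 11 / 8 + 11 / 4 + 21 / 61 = 198357 / 488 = 406.47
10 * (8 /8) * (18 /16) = 45 /4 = 11.25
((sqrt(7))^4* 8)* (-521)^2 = 106404872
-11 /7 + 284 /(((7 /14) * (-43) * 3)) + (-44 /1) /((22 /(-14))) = 19889 /903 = 22.03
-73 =-73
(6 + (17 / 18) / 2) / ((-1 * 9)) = -233 / 324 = -0.72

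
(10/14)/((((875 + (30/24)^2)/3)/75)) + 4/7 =988/1309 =0.75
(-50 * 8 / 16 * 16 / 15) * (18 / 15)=-32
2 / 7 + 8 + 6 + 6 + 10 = 212 / 7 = 30.29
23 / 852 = 0.03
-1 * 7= -7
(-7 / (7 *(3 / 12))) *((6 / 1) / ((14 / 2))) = -3.43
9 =9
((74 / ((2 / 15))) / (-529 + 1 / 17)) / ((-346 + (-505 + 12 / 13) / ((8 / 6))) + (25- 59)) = 122655 / 88613912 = 0.00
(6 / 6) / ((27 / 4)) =4 / 27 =0.15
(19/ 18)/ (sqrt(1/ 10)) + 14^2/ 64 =49/ 16 + 19*sqrt(10)/ 18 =6.40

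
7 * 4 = 28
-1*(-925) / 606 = 925 / 606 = 1.53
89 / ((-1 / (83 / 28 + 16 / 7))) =-1869 / 4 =-467.25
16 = 16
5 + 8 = 13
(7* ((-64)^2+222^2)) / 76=93415 / 19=4916.58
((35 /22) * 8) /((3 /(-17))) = -2380 /33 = -72.12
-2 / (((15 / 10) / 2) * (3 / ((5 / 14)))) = -20 / 63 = -0.32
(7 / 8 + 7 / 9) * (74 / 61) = 2.01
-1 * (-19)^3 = 6859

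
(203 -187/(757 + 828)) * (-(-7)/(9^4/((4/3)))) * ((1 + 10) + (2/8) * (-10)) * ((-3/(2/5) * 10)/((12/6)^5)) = -11958310/2079837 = -5.75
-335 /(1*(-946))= 335 /946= 0.35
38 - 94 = -56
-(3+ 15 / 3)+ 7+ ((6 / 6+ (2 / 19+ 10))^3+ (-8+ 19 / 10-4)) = 93177961 / 68590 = 1358.48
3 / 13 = 0.23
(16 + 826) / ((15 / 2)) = 1684 / 15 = 112.27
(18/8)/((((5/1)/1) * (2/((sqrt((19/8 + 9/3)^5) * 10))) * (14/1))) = 16641 * sqrt(86)/14336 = 10.76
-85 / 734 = -0.12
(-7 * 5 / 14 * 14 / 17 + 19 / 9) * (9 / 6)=4 / 51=0.08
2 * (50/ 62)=50/ 31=1.61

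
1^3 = 1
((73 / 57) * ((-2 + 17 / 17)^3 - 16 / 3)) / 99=-0.08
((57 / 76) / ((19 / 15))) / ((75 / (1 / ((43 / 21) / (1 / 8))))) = 63 / 130720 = 0.00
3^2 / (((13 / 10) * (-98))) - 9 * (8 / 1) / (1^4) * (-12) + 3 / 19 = 10458048 / 12103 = 864.09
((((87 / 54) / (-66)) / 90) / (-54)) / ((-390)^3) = -29 / 342488923920000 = -0.00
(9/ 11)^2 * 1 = 81/ 121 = 0.67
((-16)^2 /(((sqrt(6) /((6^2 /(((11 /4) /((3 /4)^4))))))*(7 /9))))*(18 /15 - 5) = -332424*sqrt(6) /385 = -2114.98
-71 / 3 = -23.67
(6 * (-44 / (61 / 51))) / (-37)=13464 / 2257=5.97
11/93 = 0.12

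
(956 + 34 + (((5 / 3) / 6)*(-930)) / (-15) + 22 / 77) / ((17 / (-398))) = -25262254 / 1071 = -23587.54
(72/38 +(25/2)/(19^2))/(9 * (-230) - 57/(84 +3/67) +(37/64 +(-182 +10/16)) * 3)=-83669152/113318886613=-0.00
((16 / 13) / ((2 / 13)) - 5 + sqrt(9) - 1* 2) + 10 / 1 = 14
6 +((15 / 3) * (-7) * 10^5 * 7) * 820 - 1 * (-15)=-20089999979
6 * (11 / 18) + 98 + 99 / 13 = 4262 / 39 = 109.28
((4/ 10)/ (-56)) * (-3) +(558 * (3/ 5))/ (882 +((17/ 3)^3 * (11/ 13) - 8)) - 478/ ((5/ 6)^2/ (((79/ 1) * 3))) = -41202431106681/ 252571900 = -163131.49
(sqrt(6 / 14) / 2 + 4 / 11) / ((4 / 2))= sqrt(21) / 28 + 2 / 11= 0.35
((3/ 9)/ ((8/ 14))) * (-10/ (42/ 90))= -25/ 2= -12.50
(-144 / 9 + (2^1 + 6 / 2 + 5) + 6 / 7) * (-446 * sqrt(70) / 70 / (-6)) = -1338 * sqrt(70) / 245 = -45.69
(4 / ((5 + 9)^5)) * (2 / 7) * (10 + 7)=17 / 470596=0.00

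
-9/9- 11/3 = -14/3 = -4.67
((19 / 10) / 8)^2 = 361 / 6400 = 0.06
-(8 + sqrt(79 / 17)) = -10.16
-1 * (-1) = 1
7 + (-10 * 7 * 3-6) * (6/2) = -641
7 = 7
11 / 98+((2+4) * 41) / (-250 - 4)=-10657 / 12446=-0.86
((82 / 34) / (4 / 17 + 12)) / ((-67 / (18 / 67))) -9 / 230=-0.04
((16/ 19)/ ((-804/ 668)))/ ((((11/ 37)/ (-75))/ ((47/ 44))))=29041300/ 154033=188.54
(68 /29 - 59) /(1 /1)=-1643 /29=-56.66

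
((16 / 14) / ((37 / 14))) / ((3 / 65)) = 1040 / 111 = 9.37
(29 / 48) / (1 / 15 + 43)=145 / 10336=0.01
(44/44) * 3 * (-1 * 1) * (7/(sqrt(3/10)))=-7 * sqrt(30)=-38.34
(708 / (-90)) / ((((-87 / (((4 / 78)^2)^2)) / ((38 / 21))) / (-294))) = -1004416 / 3019040505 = -0.00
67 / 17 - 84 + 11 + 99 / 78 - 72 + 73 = -29521 / 442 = -66.79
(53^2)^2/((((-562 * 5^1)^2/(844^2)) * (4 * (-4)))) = -351292104601/7896100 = -44489.32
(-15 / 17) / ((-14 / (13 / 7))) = 195 / 1666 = 0.12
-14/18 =-7/9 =-0.78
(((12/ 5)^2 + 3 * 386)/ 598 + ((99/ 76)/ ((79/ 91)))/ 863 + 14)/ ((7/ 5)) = 47513913563/ 4171068860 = 11.39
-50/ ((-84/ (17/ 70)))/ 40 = 0.00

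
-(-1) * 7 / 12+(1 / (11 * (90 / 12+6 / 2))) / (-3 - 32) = 18857 / 32340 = 0.58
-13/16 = -0.81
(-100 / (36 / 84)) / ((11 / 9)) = -190.91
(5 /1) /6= 5 /6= 0.83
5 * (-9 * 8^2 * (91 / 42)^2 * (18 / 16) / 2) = -7605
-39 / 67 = -0.58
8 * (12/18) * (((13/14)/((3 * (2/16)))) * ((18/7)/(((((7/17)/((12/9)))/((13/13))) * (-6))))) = -56576/3087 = -18.33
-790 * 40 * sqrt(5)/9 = -31600 * sqrt(5)/9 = -7851.08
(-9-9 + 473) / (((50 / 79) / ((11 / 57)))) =79079 / 570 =138.74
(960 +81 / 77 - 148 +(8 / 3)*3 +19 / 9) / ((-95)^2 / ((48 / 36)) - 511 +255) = 2281808 / 18053343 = 0.13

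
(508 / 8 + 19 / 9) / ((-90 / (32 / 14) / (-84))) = 18896 / 135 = 139.97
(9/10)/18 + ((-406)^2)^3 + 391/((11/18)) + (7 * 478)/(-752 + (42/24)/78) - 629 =231173665654434997441247/51615740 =4478743609109062.42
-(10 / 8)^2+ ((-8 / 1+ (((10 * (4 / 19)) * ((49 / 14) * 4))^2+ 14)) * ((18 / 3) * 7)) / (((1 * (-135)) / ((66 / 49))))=-223246889 / 606480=-368.10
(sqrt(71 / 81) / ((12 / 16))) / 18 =2 * sqrt(71) / 243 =0.07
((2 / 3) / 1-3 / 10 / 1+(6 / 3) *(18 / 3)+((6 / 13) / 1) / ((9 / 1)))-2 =10.42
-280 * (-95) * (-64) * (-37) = 62988800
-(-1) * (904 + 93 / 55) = 49813 / 55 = 905.69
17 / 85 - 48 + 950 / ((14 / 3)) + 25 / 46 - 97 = 95497 / 1610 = 59.31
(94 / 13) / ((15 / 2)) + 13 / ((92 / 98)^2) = 15.72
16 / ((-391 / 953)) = -15248 / 391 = -39.00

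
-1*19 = -19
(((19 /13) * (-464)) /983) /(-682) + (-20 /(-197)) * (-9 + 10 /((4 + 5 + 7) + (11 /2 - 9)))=-713784420 /858454883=-0.83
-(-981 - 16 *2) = 1013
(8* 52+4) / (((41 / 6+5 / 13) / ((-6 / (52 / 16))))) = -60480 / 563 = -107.42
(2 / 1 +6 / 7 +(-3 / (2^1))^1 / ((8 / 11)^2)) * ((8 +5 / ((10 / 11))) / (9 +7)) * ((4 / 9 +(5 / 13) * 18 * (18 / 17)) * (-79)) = -8704299 / 792064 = -10.99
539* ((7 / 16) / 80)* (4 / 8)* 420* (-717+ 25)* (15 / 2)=-205609635 / 64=-3212650.55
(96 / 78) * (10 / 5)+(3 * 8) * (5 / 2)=812 / 13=62.46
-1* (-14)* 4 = 56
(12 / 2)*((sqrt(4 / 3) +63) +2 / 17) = 4*sqrt(3) +6438 / 17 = 385.63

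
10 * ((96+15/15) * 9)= 8730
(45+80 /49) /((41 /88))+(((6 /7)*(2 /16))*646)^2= 39301721 /8036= 4890.71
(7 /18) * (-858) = -1001 /3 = -333.67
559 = 559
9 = 9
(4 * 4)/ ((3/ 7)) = 112/ 3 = 37.33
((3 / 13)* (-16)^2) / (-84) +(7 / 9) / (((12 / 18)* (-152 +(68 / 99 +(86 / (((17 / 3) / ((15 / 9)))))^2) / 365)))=-2781522353 / 3911787152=-0.71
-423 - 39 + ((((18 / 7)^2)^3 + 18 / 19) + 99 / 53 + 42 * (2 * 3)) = 9704610453 / 118472543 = 81.91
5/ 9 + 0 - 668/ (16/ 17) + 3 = -25423/ 36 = -706.19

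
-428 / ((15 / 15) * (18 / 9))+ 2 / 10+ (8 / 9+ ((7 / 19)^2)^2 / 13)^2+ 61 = -152.01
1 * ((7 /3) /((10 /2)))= 7 /15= 0.47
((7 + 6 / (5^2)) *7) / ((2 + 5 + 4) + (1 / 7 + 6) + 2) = 8869 / 3350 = 2.65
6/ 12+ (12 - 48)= -71/ 2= -35.50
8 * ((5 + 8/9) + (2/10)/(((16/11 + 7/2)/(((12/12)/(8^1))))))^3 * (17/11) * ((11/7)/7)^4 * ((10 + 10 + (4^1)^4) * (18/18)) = 804762618584556632099/453534256809411750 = 1774.43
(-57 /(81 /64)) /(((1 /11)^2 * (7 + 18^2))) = -147136 /8937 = -16.46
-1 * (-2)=2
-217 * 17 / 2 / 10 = -3689 / 20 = -184.45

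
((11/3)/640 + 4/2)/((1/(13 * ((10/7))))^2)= 3254095/4704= 691.77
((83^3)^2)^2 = 106890007738661124410161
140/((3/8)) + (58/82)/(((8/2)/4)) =46007/123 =374.04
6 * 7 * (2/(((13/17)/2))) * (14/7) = 439.38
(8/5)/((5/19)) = 152/25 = 6.08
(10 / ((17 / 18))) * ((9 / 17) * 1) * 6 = 9720 / 289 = 33.63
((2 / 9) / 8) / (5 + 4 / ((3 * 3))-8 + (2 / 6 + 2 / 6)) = -0.01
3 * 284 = 852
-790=-790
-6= -6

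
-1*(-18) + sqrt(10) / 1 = sqrt(10) + 18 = 21.16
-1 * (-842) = 842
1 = 1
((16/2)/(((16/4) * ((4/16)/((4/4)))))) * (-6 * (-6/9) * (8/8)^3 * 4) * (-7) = -896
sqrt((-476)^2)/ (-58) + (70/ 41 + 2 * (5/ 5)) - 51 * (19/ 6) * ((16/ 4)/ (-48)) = 255647/ 28536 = 8.96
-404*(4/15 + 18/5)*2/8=-5858/15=-390.53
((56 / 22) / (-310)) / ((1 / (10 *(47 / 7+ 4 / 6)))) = -20 / 33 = -0.61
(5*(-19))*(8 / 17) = -760 / 17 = -44.71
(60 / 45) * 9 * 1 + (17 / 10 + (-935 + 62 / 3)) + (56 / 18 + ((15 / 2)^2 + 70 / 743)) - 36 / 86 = -4839870641 / 5750820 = -841.60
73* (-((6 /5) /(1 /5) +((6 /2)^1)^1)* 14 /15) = -3066 /5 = -613.20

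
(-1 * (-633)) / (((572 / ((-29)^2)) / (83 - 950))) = -461550051 / 572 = -806905.68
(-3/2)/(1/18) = -27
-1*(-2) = 2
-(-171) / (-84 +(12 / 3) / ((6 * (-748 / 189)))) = -21318 / 10493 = -2.03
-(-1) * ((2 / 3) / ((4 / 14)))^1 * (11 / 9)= 77 / 27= 2.85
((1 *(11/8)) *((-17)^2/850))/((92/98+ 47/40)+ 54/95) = 174097/998850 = 0.17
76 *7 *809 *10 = 4303880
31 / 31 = 1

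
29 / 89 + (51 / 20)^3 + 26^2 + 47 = 526813939 / 712000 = 739.91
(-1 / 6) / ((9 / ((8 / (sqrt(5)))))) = -4* sqrt(5) / 135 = -0.07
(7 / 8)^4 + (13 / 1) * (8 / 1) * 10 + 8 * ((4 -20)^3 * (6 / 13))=-749897235 / 53248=-14083.11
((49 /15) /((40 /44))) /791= 77 /16950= 0.00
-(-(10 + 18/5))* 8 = 544/5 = 108.80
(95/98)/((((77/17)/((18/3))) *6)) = 1615/7546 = 0.21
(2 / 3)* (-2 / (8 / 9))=-3 / 2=-1.50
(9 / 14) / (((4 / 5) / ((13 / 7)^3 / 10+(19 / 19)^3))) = 50643 / 38416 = 1.32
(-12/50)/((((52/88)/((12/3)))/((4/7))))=-2112/2275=-0.93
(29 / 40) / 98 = 29 / 3920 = 0.01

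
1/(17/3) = 3/17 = 0.18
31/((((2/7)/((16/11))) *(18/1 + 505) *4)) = 434/5753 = 0.08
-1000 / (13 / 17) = -17000 / 13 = -1307.69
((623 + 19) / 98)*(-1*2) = -642 / 49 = -13.10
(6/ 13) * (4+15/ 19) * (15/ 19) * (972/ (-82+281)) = 612360/ 71839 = 8.52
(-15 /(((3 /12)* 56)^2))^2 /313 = 225 /12024208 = 0.00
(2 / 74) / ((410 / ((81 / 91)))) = 81 / 1380470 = 0.00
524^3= 143877824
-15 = -15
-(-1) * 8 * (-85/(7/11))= -7480/7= -1068.57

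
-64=-64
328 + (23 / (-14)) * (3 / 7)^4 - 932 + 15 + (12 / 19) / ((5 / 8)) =-1877821411 / 3193330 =-588.04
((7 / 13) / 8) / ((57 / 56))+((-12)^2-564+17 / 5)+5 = -1524733 / 3705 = -411.53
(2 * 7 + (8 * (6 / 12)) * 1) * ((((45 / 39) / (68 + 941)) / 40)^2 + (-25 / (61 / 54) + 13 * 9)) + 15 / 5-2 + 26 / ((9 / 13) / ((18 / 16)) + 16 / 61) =1738.26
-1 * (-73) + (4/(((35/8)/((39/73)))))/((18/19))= 563497/7665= 73.52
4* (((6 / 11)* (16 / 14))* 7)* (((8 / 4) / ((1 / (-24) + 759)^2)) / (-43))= -221184 / 156934884425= -0.00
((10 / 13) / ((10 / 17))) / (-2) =-17 / 26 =-0.65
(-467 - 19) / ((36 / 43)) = -1161 / 2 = -580.50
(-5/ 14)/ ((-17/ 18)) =45/ 119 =0.38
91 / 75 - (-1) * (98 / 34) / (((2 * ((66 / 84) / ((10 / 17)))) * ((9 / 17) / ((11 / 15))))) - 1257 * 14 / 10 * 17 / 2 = -343230839 / 22950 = -14955.59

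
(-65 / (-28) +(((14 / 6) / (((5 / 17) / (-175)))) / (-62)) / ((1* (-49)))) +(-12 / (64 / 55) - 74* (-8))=583.55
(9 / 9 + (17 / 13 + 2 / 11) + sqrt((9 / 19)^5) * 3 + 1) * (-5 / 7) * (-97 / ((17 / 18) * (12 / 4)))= 2121390 * sqrt(19) / 816221 + 1452090 / 17017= 96.66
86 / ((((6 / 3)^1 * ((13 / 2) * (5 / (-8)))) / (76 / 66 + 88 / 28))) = -682496 / 15015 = -45.45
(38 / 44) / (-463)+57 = 57.00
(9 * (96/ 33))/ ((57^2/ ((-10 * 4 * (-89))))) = 113920/ 3971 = 28.69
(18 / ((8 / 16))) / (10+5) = 12 / 5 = 2.40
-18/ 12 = -3/ 2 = -1.50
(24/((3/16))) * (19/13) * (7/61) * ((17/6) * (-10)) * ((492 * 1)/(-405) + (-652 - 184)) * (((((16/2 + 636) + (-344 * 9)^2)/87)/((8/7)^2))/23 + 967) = 303357615932406784/128530233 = 2360204357.00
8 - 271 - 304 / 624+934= 26150 / 39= 670.51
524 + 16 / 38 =9964 / 19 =524.42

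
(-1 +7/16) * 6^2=-81/4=-20.25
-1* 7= -7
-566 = -566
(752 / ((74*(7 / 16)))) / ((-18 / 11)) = -33088 / 2331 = -14.19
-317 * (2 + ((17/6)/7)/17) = -26945/42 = -641.55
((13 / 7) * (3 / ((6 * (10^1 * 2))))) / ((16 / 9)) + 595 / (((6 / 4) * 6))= 2666653 / 40320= 66.14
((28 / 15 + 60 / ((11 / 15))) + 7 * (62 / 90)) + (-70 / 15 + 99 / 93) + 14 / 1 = 1517696 / 15345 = 98.90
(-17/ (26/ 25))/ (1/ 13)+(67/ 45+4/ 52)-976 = -1388713/ 1170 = -1186.93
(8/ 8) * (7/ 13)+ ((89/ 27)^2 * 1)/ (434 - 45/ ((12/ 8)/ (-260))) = 42121075/ 78033618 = 0.54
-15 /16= -0.94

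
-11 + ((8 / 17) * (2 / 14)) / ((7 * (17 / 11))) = -155683 / 14161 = -10.99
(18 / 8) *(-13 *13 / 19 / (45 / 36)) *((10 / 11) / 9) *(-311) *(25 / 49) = 2627950 / 10241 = 256.61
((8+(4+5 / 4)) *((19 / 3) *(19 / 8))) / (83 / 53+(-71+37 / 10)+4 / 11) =-55772695 / 18293232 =-3.05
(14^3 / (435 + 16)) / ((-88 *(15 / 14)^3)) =-941192 / 16743375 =-0.06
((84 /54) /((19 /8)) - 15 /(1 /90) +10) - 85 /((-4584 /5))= -349930559 /261288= -1339.25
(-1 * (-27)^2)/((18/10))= -405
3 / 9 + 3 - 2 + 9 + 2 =37 / 3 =12.33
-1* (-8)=8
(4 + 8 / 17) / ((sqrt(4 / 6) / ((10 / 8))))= 95 * sqrt(6) / 34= 6.84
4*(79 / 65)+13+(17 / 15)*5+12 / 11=52808 / 2145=24.62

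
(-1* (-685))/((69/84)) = 19180/23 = 833.91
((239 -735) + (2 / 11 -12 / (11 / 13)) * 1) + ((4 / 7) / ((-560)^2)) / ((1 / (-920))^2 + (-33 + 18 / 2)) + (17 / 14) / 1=-7089994519231 / 13935128914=-508.79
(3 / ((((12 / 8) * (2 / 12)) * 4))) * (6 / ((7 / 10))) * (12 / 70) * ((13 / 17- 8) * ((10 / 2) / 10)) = -13284 / 833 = -15.95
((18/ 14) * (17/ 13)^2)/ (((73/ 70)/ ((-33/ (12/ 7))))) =-1001385/ 24674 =-40.58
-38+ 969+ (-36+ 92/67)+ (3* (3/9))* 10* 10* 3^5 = 1688157/67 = 25196.37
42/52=21/26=0.81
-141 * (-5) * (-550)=-387750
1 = 1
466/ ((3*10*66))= 233/ 990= 0.24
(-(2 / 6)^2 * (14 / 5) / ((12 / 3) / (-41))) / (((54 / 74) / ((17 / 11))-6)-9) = -180523 / 822420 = -0.22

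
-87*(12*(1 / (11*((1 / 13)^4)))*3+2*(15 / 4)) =-178920459 / 22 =-8132748.14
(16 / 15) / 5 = 16 / 75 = 0.21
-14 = -14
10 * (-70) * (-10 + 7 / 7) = 6300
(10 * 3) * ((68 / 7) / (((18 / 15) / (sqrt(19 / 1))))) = 1700 * sqrt(19) / 7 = 1058.59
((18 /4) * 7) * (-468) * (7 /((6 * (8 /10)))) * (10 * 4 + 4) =-945945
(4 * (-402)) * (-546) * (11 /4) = 2414412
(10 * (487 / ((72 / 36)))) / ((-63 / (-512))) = 1246720 / 63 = 19789.21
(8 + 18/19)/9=170/171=0.99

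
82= 82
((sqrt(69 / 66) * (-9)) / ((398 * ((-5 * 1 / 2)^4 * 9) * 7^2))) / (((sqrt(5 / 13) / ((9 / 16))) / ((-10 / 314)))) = 9 * sqrt(32890) / 42099942500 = 0.00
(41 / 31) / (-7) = -41 / 217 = -0.19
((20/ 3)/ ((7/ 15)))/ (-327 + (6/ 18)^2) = -450/ 10297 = -0.04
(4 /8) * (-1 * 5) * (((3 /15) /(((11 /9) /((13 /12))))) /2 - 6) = 2601 /176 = 14.78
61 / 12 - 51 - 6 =-623 / 12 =-51.92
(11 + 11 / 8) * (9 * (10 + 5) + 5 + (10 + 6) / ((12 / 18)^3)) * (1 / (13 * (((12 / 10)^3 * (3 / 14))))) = 933625 / 1872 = 498.73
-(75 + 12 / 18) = -227 / 3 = -75.67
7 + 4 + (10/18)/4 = 401/36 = 11.14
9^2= 81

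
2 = 2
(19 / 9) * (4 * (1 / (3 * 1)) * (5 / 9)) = 380 / 243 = 1.56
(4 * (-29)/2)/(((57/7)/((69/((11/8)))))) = -74704/209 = -357.44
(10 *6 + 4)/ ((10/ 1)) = 32/ 5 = 6.40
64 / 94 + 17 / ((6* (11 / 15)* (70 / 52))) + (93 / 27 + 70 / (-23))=2960534 / 749133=3.95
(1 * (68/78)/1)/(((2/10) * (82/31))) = 2635/1599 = 1.65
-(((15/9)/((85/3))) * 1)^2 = -0.00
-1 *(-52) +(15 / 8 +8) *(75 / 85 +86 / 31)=371465 / 4216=88.11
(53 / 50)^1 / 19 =53 / 950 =0.06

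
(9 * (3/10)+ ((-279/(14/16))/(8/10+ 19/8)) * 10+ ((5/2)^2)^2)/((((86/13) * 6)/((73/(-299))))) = 4997131123/844052160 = 5.92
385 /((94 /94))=385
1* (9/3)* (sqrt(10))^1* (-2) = -6* sqrt(10) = -18.97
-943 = -943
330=330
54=54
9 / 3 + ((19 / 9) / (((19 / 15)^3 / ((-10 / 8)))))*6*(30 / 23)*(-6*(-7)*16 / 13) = -56376183 / 107939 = -522.30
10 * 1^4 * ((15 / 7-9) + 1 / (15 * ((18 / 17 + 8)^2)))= -2439071 / 35574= -68.56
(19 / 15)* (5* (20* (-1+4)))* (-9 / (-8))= 855 / 2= 427.50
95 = 95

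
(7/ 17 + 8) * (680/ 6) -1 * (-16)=2908/ 3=969.33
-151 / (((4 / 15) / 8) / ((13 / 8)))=-29445 / 4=-7361.25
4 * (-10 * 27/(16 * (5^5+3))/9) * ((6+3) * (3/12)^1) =-135/25024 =-0.01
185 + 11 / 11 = 186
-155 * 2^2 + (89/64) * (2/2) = -39591/64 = -618.61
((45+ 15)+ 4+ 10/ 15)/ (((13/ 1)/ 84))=5432/ 13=417.85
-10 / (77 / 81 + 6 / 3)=-810 / 239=-3.39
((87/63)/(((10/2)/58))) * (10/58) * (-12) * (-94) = 21808/7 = 3115.43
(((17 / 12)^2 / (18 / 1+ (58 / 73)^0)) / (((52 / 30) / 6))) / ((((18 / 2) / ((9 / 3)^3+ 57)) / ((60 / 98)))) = 7225 / 3458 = 2.09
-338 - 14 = -352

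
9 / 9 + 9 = 10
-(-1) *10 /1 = 10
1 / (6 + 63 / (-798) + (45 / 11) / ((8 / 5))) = 0.12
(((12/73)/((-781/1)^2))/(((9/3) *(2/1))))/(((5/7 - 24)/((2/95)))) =-28/689502964205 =-0.00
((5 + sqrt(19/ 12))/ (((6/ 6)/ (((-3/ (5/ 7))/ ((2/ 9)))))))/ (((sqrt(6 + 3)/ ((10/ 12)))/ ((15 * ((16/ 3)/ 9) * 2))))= -1400/ 3 -140 * sqrt(57)/ 9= -584.11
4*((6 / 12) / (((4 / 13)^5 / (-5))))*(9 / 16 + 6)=-194928825 / 8192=-23795.02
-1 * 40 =-40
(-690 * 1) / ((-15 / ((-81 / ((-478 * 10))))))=1863 / 2390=0.78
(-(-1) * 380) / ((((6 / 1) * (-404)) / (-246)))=3895 / 101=38.56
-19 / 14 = -1.36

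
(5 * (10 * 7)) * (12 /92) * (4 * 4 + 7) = 1050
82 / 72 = 41 / 36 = 1.14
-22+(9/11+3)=-200/11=-18.18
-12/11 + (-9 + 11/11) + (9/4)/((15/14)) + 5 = -219/110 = -1.99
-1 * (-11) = 11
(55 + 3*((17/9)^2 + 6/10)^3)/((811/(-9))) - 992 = -1985428790297/1995364125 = -995.02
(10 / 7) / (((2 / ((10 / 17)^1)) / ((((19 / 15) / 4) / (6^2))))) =95 / 25704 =0.00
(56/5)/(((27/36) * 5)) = 224/75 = 2.99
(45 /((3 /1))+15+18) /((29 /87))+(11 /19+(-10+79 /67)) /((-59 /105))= 11917068 /75107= 158.67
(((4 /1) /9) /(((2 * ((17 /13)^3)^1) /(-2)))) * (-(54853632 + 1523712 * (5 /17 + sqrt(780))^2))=89269207040 * sqrt(195) /250563 + 1052702660558848 /4259571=252113291.07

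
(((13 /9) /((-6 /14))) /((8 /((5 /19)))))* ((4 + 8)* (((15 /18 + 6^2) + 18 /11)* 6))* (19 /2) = -2917.29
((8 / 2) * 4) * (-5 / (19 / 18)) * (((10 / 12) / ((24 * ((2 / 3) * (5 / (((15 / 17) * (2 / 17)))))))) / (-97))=450 / 532627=0.00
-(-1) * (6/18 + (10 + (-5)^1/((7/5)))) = 142/21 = 6.76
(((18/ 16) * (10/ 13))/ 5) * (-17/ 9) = -0.33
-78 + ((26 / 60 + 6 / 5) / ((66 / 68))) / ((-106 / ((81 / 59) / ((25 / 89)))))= -671408733 / 8599250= -78.08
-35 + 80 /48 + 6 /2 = -91 /3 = -30.33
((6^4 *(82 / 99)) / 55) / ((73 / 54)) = 637632 / 44165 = 14.44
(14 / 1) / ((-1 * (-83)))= 14 / 83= 0.17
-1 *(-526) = 526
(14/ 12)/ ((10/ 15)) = 7/ 4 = 1.75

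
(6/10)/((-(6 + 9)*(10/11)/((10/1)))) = -11/25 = -0.44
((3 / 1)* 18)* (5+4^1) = 486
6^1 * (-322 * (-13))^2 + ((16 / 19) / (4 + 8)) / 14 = 41949094826 / 399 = 105135576.01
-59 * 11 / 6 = -649 / 6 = -108.17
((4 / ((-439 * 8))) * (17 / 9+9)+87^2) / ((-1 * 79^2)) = -1.21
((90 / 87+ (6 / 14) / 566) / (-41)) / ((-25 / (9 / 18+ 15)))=3687357 / 235540900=0.02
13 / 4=3.25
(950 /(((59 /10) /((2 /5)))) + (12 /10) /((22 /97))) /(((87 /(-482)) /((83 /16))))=-2003.11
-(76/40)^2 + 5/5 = -261/100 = -2.61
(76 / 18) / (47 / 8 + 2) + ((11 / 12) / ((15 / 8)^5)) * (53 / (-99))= 73910768 / 143521875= 0.51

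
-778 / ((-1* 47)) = 778 / 47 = 16.55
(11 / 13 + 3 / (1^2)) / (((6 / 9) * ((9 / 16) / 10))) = 4000 / 39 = 102.56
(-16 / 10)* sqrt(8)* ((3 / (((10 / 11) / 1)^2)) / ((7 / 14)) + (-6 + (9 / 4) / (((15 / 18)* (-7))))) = -2448* sqrt(2) / 875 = -3.96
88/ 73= 1.21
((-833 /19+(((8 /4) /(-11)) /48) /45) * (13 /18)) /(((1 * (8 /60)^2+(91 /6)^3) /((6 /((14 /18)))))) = -1929731505 /27561999773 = -0.07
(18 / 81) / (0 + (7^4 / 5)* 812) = 5 / 8773254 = 0.00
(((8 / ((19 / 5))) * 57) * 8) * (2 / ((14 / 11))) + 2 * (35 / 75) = 158498 / 105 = 1509.50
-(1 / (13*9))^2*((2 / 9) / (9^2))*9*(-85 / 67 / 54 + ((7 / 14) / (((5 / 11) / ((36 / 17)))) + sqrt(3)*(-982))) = -709139 / 170496015885 + 1964*sqrt(3) / 1108809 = 0.00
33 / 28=1.18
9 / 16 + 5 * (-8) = -631 / 16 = -39.44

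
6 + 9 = 15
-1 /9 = -0.11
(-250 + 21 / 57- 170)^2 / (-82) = -63568729 / 29602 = -2147.45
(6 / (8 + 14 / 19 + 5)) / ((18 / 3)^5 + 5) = 0.00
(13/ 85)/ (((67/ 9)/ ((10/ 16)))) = 117/ 9112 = 0.01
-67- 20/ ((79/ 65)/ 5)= -149.28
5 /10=1 /2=0.50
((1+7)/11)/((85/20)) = 32/187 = 0.17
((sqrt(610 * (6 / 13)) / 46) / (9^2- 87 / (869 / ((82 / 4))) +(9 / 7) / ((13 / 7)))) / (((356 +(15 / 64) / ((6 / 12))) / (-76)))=-384256 * sqrt(11895) / 42917131635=-0.00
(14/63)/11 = 2/99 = 0.02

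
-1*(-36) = 36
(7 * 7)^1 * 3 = 147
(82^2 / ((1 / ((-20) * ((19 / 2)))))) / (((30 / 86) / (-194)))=2131481104 / 3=710493701.33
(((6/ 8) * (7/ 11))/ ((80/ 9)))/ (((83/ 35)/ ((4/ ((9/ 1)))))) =147/ 14608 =0.01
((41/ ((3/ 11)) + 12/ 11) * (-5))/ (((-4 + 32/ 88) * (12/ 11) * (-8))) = -54967/ 2304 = -23.86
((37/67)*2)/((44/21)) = 777/1474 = 0.53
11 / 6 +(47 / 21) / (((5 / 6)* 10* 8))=1.87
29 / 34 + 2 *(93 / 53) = 7861 / 1802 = 4.36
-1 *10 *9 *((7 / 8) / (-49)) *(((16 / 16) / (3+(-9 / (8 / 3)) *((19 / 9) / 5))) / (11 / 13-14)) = -650 / 8379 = -0.08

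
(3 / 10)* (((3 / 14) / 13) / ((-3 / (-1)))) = 3 / 1820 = 0.00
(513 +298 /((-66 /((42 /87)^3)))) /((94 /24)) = 1649890100 /12609113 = 130.85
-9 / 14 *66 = -297 / 7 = -42.43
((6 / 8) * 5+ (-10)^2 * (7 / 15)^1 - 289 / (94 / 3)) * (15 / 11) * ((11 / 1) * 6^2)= 1045485 / 47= 22244.36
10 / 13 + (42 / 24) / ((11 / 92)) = 2203 / 143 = 15.41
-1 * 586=-586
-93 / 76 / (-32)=93 / 2432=0.04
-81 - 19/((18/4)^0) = -100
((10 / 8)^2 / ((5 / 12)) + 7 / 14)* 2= 17 / 2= 8.50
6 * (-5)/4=-15/2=-7.50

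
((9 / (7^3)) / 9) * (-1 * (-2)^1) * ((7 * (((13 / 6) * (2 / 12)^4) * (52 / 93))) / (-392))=-0.00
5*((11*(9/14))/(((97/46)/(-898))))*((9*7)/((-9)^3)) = 1135970/873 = 1301.23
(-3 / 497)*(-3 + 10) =-3 / 71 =-0.04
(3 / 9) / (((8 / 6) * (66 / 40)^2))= 100 / 1089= 0.09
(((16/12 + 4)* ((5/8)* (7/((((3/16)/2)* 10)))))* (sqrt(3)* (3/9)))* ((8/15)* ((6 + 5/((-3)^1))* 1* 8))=265.68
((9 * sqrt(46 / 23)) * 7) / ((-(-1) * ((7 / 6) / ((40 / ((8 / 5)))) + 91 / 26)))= 675 * sqrt(2) / 38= 25.12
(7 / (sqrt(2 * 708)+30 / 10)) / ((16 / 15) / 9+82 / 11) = 0.02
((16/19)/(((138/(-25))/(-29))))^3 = 195112000000/2253243231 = 86.59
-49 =-49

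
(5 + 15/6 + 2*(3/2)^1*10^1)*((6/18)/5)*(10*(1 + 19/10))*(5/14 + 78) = 159065/28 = 5680.89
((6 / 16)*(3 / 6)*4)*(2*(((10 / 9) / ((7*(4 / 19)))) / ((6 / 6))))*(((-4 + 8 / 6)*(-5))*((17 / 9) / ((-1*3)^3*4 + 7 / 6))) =-32300 / 121149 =-0.27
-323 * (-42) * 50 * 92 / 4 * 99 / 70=22064130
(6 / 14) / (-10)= -3 / 70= -0.04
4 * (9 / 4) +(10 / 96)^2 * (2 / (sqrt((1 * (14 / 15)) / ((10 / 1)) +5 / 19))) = 125 * sqrt(7239) / 292608 +9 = 9.04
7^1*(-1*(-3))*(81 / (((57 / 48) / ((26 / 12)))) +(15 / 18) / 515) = 3103.61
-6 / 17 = -0.35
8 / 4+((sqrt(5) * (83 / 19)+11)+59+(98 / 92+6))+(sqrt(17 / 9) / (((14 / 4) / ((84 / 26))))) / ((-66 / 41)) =-82 * sqrt(17) / 429+83 * sqrt(5) / 19+3637 / 46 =88.05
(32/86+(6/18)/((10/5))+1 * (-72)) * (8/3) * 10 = -737480/387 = -1905.63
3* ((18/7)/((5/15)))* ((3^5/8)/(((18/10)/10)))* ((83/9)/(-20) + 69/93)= 1903905/1736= 1096.72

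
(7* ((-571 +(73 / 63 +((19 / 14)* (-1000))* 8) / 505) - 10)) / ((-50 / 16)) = 153347536 / 113625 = 1349.59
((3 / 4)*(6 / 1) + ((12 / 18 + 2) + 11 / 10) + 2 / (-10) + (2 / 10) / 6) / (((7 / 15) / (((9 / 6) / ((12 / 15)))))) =3645 / 112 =32.54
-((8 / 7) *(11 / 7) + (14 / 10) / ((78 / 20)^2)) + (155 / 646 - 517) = -24970689851 / 48145734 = -518.65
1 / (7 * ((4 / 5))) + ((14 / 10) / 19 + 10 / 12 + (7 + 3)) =88463 / 7980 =11.09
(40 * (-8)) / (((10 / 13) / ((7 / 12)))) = -728 / 3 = -242.67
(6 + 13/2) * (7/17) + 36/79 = 15049/2686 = 5.60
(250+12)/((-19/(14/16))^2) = 0.56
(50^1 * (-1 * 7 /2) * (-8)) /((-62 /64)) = -44800 /31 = -1445.16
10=10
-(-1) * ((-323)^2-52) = 104277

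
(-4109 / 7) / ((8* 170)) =-587 / 1360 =-0.43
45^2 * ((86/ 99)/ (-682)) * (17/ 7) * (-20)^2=-65790000/ 26257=-2505.62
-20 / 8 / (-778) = 5 / 1556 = 0.00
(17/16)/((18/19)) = 323/288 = 1.12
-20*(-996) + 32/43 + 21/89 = 76237591/3827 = 19920.98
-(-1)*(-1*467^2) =-218089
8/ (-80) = -1/ 10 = -0.10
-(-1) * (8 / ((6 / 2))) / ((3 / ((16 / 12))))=32 / 27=1.19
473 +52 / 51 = 24175 / 51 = 474.02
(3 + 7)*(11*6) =660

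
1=1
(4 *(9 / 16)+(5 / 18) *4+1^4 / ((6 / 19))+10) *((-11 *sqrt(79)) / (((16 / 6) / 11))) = -71995 *sqrt(79) / 96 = -6665.68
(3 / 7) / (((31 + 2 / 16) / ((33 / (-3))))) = -88 / 581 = -0.15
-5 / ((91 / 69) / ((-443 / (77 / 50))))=7641750 / 7007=1090.59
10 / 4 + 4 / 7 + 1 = 57 / 14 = 4.07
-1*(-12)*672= 8064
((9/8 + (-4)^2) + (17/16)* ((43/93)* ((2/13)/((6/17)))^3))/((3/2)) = 1515158161/132400008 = 11.44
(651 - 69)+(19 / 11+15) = 6586 / 11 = 598.73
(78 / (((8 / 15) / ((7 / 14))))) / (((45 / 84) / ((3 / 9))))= 91 / 2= 45.50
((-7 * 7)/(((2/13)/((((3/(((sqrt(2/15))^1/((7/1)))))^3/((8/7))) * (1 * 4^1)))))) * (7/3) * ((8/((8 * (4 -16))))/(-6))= -160590885 * sqrt(30)/128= -6871816.43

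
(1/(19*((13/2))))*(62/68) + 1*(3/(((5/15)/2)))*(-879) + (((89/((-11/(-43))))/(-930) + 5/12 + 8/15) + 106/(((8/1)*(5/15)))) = -338956822772/21477885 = -15781.67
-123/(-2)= 123/2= 61.50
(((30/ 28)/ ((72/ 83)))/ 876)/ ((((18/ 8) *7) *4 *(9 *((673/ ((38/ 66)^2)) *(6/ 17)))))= 2546855/ 733872538675584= 0.00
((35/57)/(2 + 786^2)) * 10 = 175/17607243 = 0.00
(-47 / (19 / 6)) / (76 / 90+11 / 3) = -12690 / 3857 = -3.29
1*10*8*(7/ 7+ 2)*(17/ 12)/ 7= 340/ 7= 48.57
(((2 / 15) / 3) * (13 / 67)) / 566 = 13 / 853245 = 0.00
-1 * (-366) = 366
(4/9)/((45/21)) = 28/135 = 0.21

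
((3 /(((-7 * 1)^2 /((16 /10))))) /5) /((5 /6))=144 /6125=0.02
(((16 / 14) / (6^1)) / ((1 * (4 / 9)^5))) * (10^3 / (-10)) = -492075 / 448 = -1098.38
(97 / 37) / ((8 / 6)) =291 / 148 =1.97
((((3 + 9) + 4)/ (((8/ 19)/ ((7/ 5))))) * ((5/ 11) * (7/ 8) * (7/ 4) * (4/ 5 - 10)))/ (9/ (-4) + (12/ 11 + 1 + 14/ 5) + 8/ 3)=-449673/ 7006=-64.18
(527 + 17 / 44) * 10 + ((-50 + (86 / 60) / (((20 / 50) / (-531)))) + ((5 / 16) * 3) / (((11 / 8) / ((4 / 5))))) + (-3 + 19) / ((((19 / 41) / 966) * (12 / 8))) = 25556.61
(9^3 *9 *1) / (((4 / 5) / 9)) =295245 / 4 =73811.25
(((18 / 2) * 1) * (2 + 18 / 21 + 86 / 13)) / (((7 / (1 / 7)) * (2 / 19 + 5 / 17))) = 835278 / 191737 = 4.36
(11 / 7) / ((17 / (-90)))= -990 / 119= -8.32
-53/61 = -0.87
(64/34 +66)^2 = 1331716/289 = 4608.01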